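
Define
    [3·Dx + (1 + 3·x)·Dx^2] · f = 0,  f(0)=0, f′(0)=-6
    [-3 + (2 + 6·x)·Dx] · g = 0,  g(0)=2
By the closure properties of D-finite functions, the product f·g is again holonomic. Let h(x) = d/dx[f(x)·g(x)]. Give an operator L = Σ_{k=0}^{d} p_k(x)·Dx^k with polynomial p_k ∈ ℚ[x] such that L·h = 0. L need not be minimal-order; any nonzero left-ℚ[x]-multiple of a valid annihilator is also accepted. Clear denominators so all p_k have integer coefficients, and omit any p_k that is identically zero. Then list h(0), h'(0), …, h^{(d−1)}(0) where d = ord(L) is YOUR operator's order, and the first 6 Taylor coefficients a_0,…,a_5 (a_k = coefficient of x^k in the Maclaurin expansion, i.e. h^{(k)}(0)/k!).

L = 9 + (24 + 72·x)·Dx + (4 + 24·x + 36·x^2)·Dx^2  (order 2).
h: a_k = -12, 0, 27/2, -54, 5751/32, -22599/40, …
ICs: h(0) = -12, h′(0) = 0.

f: a_k = 0, -6, 9, -18, 81/2, -486/5, …
g: a_k = 2, 3, -9/4, 27/8, -405/64, 1701/128, …
L₀ := L_f ⊗_s L_g (sym. prod.), ord ≤ 2.
h=h₀': d/dx-closure on L₀ ⇒ L.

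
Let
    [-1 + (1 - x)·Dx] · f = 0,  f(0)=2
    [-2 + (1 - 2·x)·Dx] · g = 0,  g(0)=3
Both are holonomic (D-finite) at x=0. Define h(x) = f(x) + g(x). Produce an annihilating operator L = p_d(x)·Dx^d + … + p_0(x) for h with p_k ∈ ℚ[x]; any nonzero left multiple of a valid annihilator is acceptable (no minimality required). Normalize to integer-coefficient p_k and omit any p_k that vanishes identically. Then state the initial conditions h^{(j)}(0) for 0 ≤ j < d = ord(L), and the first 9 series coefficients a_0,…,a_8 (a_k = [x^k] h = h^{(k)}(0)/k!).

L = -4 + (6 - 8·x)·Dx + (-1 + 3·x - 2·x^2)·Dx^2  (order 2).
h: a_k = 5, 8, 14, 26, 50, 98, 194, 386, 770, …
ICs: h(0) = 5, h′(0) = 8.

f: a_k = 2, 2, 2, 2, 2, 2, 2, 2, 2, …
g: a_k = 3, 6, 12, 24, 48, 96, 192, 384, 768, …
f+g: L₀ = lclm(L_f,L_g), ord ≤ 1+1.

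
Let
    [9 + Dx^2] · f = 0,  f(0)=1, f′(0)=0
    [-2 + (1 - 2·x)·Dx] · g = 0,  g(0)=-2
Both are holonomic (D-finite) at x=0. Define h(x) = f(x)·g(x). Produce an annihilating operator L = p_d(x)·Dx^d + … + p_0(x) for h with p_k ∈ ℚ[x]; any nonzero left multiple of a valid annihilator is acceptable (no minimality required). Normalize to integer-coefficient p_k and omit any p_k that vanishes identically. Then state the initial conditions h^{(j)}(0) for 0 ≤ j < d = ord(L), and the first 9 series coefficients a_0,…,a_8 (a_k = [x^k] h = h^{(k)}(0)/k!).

f: a_k = 1, 0, -9/2, 0, 27/8, 0, -81/80, 0, 729/4480, …
g: a_k = -2, -4, -8, -16, -32, -64, -128, -256, -512, …
f·g: L₀ = L_f ⊗_s L_g, ord ≤ 2·1.
L = (-9 + 18·x) + 4·Dx + (-1 + 2·x)·Dx^2  (order 2).
h: a_k = -2, -4, 1, 2, -11/4, -11/2, -359/40, -359/20, -16229/448, …
ICs: h(0) = -2, h′(0) = -4.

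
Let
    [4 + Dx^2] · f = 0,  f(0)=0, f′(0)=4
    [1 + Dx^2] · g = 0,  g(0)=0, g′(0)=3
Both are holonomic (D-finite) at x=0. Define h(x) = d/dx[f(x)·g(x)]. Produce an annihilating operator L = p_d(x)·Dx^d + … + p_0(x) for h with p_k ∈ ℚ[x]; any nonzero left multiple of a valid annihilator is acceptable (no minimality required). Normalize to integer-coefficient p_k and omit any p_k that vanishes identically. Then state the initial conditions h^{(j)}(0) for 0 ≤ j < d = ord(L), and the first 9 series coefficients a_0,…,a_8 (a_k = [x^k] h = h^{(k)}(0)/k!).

L = 9 + 10·Dx^2 + Dx^4  (order 4).
h: a_k = 0, 24, 0, -40, 0, 91/5, 0, -82/21, 0, …
ICs: h(0) = 0, h′(0) = 24, h′′(0) = 0, h′′′(0) = -240.

f: a_k = 0, 4, 0, -8/3, 0, 8/15, 0, -16/315, 0, …
g: a_k = 0, 3, 0, -1/2, 0, 1/40, 0, -1/1680, 0, …
L₀ := L_f ⊗_s L_g (sym. prod.), ord ≤ 4.
h₀' ⇒ L via d/dx closure of L₀.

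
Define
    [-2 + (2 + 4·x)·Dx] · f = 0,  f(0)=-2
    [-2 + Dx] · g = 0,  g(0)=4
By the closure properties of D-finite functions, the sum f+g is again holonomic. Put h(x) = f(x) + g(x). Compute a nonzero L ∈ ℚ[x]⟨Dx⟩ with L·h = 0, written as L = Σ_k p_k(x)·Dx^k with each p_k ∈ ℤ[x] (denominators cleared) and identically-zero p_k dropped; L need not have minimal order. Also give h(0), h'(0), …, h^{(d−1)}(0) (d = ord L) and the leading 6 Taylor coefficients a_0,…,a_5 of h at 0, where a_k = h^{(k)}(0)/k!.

f: a_k = -2, -2, 1, -1, 5/4, -7/4, …
g: a_k = 4, 8, 8, 16/3, 8/3, 16/15, …
f+g: L₀ = lclm(L_f,L_g), ord ≤ 1+1.
L = (6 + 8·x) + (-5 - 16·x - 16·x^2)·Dx + (1 + 6·x + 8·x^2)·Dx^2  (order 2).
h: a_k = 2, 6, 9, 13/3, 47/12, -41/60, …
ICs: h(0) = 2, h′(0) = 6.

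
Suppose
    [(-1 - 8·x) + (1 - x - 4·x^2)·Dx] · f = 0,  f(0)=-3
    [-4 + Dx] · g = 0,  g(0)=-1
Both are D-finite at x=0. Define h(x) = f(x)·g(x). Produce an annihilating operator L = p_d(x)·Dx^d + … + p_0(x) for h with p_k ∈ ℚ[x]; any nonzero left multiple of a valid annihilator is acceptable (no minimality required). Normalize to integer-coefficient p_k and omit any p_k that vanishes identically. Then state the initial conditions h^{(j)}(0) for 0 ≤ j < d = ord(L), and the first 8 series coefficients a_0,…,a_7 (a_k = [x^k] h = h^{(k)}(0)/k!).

L = (5 + 4·x - 16·x^2) + (-1 + x + 4·x^2)·Dx  (order 1).
h: a_k = 3, 15, 51, 143, 379, 4883/5, 7529/3, 674711/105, …
ICs: h(0) = 3.

f: a_k = -3, -3, -15, -27, -87, -195, -543, -1323, …
g: a_k = -1, -4, -8, -32/3, -32/3, -128/15, -256/45, -1024/315, …
Product ⇒ symmetric product L₀, ord ≤ 1.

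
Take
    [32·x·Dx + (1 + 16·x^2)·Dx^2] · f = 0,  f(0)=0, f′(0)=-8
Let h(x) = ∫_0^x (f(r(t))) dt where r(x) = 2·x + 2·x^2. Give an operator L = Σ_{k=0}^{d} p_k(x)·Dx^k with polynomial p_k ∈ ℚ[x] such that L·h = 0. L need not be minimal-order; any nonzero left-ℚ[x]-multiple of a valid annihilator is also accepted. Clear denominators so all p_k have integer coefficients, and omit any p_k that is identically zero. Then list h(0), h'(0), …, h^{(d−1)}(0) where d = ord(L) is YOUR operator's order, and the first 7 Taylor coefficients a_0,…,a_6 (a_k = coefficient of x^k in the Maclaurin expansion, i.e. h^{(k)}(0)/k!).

f: a_k = 0, -8, 0, 128/3, 0, -2048/5, 0, …
h₀=f(r): pull back L_f along r ⇒ L₀.
h=∫₀ˣh₀: take L = L₀·Dx.
L = (-2 + 128·x + 512·x^2 + 768·x^3 + 384·x^4)·Dx^2 + (1 + 2·x + 64·x^2 + 256·x^3 + 320·x^4 + 128·x^5)·Dx^3  (order 3).
h: a_k = 0, 0, -8, -16/3, 256/3, 1024/5, -30208/15, …
ICs: h(0) = 0, h′(0) = 0, h′′(0) = -16.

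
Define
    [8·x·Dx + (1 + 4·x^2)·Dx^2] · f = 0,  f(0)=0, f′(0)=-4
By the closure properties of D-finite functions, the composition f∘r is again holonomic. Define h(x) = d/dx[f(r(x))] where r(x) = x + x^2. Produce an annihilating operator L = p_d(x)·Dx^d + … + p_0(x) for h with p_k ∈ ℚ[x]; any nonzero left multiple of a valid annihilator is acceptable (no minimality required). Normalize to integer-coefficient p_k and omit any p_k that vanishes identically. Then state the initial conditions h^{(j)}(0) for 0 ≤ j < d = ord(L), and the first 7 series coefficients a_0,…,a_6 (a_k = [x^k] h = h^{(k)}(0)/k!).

f: a_k = 0, -4, 0, 16/3, 0, -64/5, 0, …
f∘r: x↦r, Dx↦Dx/r' in L_f ⇒ L₀.
h=h₀': d/dx-closure on L₀ ⇒ L.
L = (-2 + 8·x + 32·x^2 + 48·x^3 + 24·x^4) + (1 + 2·x + 4·x^2 + 16·x^3 + 20·x^4 + 8·x^5)·Dx  (order 1).
h: a_k = -4, -8, 16, 64, 16, -352, -640, …
ICs: h(0) = -4.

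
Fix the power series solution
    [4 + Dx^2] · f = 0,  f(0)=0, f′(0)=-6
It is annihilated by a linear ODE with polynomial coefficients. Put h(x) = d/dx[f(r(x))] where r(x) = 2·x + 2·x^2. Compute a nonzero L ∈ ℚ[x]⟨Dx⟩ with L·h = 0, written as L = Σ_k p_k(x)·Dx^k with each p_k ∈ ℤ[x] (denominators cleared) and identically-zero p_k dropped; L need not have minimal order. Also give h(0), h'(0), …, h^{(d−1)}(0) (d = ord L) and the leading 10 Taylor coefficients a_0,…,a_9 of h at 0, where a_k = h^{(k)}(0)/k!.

f: a_k = 0, -6, 0, 4, 0, -4/5, 0, 8/105, 0, -4/945, …
f∘r: x↦r, Dx↦Dx/r' in L_f ⇒ L₀.
Differentiate: ansatz ord ≤ ord L₀ ⇒ L.
L = (28 + 128·x + 384·x^2 + 512·x^3 + 256·x^4) + (-6 - 12·x)·Dx + (1 + 4·x + 4·x^2)·Dx^2  (order 2).
h: a_k = -12, -24, 96, 384, 352, -576, -25856/15, -22528/15, 70528/105, 20736/7, …
ICs: h(0) = -12, h′(0) = -24.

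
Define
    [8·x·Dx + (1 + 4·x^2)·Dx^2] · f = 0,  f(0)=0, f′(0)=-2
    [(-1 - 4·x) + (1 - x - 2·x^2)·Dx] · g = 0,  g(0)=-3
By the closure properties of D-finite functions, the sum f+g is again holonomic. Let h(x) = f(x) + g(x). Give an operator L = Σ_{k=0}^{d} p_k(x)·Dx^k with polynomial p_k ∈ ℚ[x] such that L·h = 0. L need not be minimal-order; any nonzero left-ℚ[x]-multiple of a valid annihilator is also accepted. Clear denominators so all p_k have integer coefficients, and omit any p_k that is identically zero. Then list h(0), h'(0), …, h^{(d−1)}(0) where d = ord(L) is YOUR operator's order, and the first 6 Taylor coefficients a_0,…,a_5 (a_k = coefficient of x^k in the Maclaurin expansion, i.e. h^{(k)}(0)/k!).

f: a_k = 0, -2, 0, 8/3, 0, -32/5, …
g: a_k = -3, -3, -9, -15, -33, -63, …
Weyl lclm of L_f,L_g ⇒ L₀ (ord ≤ 3).
L = (24 - 96·x - 864·x^2 - 1536·x^3 - 3264·x^4 - 768·x^6)·Dx + (-19 - 80·x - 100·x^2 - 544·x^3 - 1424·x^4 - 2368·x^5 - 192·x^6 - 768·x^7)·Dx^2 + (3 + 7·x + 32·x^2 - 28·x^3 + 24·x^4 - 240·x^5 - 256·x^6 - 64·x^7 - 128·x^8)·Dx^3  (order 3).
h: a_k = -3, -5, -9, -37/3, -33, -347/5, …
ICs: h(0) = -3, h′(0) = -5, h′′(0) = -18.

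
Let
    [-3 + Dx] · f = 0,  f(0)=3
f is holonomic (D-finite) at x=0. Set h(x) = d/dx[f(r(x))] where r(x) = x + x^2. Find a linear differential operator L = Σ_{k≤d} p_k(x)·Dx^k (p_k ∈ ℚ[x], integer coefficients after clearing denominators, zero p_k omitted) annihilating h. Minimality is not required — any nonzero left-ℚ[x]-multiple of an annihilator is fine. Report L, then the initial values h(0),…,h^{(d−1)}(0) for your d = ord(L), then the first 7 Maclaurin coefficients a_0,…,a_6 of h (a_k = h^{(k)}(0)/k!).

f: a_k = 3, 9, 27/2, 27/2, 81/8, 243/40, 243/80, …
f∘r: x↦r, Dx↦Dx/r' in L_f ⇒ L₀.
Differentiate: ansatz ord ≤ ord L₀ ⇒ L.
L = (5 + 12·x + 12·x^2) + (-1 - 2·x)·Dx  (order 1).
h: a_k = 9, 45, 243/2, 513/2, 3483/8, 25839/40, 13527/16, …
ICs: h(0) = 9.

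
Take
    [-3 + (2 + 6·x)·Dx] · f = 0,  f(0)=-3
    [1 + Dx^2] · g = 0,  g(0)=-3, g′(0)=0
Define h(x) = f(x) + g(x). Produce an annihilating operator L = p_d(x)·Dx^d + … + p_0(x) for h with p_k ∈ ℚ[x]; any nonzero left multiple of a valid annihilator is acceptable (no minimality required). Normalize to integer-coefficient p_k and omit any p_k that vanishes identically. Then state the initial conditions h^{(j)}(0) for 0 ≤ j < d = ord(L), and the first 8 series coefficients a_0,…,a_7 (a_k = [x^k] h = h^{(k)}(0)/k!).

f: a_k = -3, -9/2, 27/8, -81/16, 1215/128, -5103/256, 45927/1024, -216513/2048, …
g: a_k = -3, 0, 3/2, 0, -1/8, 0, 1/240, 0, …
f+g: L₀ = lclm(L_f,L_g), ord ≤ 1+2.
L = (-93 - 72·x - 108·x^2) + (-10 + 18·x + 216·x^2 + 216·x^3)·Dx + (-93 - 72·x - 108·x^2)·Dx^2 + (-10 + 18·x + 216·x^2 + 216·x^3)·Dx^3  (order 3).
h: a_k = -6, -9/2, 39/8, -81/16, 1199/128, -5103/256, 688969/15360, -216513/2048, …
ICs: h(0) = -6, h′(0) = -9/2, h′′(0) = 39/4.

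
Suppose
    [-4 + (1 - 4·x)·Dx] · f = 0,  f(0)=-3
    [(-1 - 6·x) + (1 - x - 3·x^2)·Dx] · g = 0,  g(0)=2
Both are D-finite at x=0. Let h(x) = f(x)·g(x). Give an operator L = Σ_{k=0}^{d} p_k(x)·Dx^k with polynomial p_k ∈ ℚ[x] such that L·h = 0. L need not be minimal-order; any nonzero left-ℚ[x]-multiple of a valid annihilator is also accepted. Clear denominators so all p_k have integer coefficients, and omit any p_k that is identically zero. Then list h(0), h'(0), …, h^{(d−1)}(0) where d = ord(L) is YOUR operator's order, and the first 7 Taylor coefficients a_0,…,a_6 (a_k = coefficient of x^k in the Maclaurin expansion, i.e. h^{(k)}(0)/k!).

L = (-5 + 2·x + 36·x^2) + (1 - 5·x + x^2 + 12·x^3)·Dx  (order 1).
h: a_k = -6, -30, -144, -618, -2586, -10584, -42918, …
ICs: h(0) = -6.

f: a_k = -3, -12, -48, -192, -768, -3072, -12288, …
g: a_k = 2, 2, 8, 14, 38, 80, 194, …
f·g: L₀ = L_f ⊗_s L_g, ord ≤ 1·1.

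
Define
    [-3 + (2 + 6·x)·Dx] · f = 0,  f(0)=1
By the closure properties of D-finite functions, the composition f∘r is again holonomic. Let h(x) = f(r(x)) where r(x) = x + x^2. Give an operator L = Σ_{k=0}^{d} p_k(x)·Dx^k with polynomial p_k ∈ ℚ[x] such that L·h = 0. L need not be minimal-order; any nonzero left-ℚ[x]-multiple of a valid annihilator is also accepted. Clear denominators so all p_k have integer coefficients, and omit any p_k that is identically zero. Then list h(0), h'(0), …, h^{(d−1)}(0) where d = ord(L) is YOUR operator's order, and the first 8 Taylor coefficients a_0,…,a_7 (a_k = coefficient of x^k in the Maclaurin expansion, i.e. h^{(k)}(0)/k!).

L = (-3 - 6·x) + (2 + 6·x + 6·x^2)·Dx  (order 1).
h: a_k = 1, 3/2, 3/8, -9/16, 99/128, -243/256, 999/1024, -1377/2048, …
ICs: h(0) = 1.

f: a_k = 1, 3/2, -9/8, 27/16, -405/128, 1701/256, -15309/1024, 72171/2048, …
h₀=f(r): pull back L_f along r ⇒ L₀.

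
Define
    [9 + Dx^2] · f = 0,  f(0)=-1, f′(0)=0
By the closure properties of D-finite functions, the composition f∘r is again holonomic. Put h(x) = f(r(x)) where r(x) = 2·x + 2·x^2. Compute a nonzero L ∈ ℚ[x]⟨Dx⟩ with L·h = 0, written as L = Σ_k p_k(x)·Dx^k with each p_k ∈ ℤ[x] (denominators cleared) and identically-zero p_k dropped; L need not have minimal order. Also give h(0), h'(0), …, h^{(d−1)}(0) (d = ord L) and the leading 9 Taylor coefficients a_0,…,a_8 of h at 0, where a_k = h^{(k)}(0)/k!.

L = (36 + 216·x + 432·x^2 + 288·x^3) - 2·Dx + (1 + 2·x)·Dx^2  (order 2).
h: a_k = -1, 0, 18, 36, -36, -216, -1296/5, 864/5, 30672/35, …
ICs: h(0) = -1, h′(0) = 0.

f: a_k = -1, 0, 9/2, 0, -27/8, 0, 81/80, 0, -729/4480, …
L₀ from L_f via x↦r, Dx↦r'^{-1}Dx.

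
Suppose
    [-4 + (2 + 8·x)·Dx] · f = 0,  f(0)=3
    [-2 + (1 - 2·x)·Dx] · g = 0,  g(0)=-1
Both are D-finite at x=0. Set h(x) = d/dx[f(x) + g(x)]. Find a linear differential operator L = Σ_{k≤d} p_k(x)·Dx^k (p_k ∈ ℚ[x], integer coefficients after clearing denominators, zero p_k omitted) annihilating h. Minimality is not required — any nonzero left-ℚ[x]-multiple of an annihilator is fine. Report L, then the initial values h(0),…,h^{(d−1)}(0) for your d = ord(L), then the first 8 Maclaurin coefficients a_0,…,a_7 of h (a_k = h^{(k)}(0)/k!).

f: a_k = 3, 6, -6, 12, -30, 84, -252, 792, …
g: a_k = -1, -2, -4, -8, -16, -32, -64, -128, …
Weyl lclm of L_f,L_g ⇒ L₀ (ord ≤ 2).
h₀' ⇒ L via d/dx closure of L₀.
L = (-16 - 16·x) + (-2 - 40·x - 56·x^2)·Dx + (1 + 4·x - 4·x^2 - 16·x^3)·Dx^2  (order 2).
h: a_k = 4, -20, 12, -184, 260, -1896, 4648, -22640, …
ICs: h(0) = 4, h′(0) = -20.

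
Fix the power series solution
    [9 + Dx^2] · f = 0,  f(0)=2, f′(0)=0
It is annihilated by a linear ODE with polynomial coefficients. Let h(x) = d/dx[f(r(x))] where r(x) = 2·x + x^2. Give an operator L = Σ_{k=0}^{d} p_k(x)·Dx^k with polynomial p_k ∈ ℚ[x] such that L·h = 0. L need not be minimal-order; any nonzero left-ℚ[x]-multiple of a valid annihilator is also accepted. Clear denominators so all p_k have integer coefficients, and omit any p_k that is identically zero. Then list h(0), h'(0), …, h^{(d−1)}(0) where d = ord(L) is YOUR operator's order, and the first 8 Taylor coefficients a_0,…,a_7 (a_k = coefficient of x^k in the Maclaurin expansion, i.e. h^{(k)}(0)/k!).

L = (39 + 144·x + 216·x^2 + 144·x^3 + 36·x^4) + (-3 - 3·x)·Dx + (1 + 2·x + x^2)·Dx^2  (order 2).
h: a_k = 0, -72, -108, 396, 1080, 972/5, -11718/5, -110862/35, …
ICs: h(0) = 0, h′(0) = -72.

f: a_k = 2, 0, -9, 0, 27/4, 0, -81/40, 0, …
Substitute x→r, Dx→(1/r')Dx; clear ⇒ L₀.
Differentiate: ansatz ord ≤ ord L₀ ⇒ L.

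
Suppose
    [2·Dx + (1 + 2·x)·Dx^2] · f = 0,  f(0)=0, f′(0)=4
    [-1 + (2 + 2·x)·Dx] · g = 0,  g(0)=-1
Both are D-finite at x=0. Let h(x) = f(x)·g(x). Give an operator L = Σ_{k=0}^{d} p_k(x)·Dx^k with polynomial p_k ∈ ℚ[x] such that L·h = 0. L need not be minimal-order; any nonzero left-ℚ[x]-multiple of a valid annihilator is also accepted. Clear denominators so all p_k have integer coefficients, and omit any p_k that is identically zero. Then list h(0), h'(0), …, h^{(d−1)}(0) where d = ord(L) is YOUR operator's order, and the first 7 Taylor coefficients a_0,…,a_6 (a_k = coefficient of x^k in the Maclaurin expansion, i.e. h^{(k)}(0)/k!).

L = (-1 + 2·x) + (4 + 4·x)·Dx + (4 + 16·x + 20·x^2 + 8·x^3)·Dx^2  (order 2).
h: a_k = 0, -4, 2, -17/6, 55/12, -3709/480, 4267/320, …
ICs: h(0) = 0, h′(0) = -4.

f: a_k = 0, 4, -4, 16/3, -8, 64/5, -64/3, …
g: a_k = -1, -1/2, 1/8, -1/16, 5/128, -7/256, 21/1024, …
Sym-product of L_f,L_g gives L₀ (≤ ord 2).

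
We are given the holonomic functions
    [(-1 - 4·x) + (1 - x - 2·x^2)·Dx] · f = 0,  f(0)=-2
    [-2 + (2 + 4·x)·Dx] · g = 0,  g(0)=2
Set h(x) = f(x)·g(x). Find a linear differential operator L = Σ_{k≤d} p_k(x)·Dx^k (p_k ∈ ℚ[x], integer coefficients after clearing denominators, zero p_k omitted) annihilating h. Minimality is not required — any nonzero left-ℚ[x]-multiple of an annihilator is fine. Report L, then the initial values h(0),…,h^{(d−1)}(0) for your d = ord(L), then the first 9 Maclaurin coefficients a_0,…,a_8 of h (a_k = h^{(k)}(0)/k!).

L = (2 + 5·x + 6·x^2) + (-1 - x + 4·x^2 + 4·x^3)·Dx  (order 1).
h: a_k = -4, -8, -14, -32, -115/2, -125, -939/4, -493, -30371/32, …
ICs: h(0) = -4.

f: a_k = -2, -2, -6, -10, -22, -42, -86, -170, -342, …
g: a_k = 2, 2, -1, 1, -5/4, 7/4, -21/8, 33/8, -429/64, …
h₀=f·g: eliminate ⇒ L₀, order ≤ 1·1.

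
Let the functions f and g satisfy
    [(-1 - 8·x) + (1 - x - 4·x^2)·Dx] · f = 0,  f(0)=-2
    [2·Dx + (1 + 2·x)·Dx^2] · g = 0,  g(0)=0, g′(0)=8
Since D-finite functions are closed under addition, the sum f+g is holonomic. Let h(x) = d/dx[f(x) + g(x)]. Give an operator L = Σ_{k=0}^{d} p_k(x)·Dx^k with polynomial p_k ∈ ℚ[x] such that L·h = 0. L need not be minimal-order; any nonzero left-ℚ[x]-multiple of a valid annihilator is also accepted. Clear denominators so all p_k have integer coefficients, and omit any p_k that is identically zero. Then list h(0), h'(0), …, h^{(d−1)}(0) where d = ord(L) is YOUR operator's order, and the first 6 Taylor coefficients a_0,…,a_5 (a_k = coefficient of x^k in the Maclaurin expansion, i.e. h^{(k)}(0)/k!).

f: a_k = -2, -2, -10, -18, -58, -130, …
g: a_k = 0, 8, -8, 32/3, -16, 128/5, …
f+g: L₀ = lclm(L_f,L_g), ord ≤ 1+2.
h=h₀': d/dx-closure on L₀ ⇒ L.
L = (94 + 644·x + 1664·x^2 + 1920·x^3 + 1536·x^4) + (23 + 324·x + 1448·x^2 + 3072·x^3 + 3904·x^4 + 2560·x^5)·Dx + (-6 - 35·x - 53·x^2 + 98·x^3 + 528·x^4 + 864·x^5 + 512·x^6)·Dx^2  (order 2).
h: a_k = 6, -36, -22, -296, -522, -2428, …
ICs: h(0) = 6, h′(0) = -36.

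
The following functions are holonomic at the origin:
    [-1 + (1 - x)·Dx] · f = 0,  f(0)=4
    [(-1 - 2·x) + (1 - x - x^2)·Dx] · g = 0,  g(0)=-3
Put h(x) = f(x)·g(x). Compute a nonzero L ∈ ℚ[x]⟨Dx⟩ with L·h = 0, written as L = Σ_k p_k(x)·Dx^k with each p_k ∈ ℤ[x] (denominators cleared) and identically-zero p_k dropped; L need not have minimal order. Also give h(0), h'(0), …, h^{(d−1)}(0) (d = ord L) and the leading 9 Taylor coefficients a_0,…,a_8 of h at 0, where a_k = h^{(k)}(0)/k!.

f: a_k = 4, 4, 4, 4, 4, 4, 4, 4, 4, …
g: a_k = -3, -3, -6, -9, -15, -24, -39, -63, -102, …
Product ⇒ symmetric product L₀, ord ≤ 1.
L = (-2 + 3·x^2) + (1 - 2·x + x^3)·Dx  (order 1).
h: a_k = -12, -24, -48, -84, -144, -240, -396, -648, -1056, …
ICs: h(0) = -12.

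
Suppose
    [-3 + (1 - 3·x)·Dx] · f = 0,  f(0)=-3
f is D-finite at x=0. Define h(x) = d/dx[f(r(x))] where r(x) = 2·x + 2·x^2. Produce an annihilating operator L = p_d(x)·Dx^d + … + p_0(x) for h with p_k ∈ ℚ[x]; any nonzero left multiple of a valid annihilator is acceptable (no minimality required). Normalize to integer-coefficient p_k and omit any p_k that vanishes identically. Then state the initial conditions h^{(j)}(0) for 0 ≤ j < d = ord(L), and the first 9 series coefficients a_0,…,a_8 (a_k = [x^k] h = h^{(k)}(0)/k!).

L = (14 + 36·x + 36·x^2) + (-1 + 4·x + 18·x^2 + 12·x^3)·Dx  (order 1).
h: a_k = -18, -252, -2592, -23760, -204120, -1683504, -13499136, -106033536, -819862560, …
ICs: h(0) = -18.

f: a_k = -3, -9, -27, -81, -243, -729, -2187, -6561, -19683, …
h₀=f(r): pull back L_f along r ⇒ L₀.
h=h₀': d/dx-closure on L₀ ⇒ L.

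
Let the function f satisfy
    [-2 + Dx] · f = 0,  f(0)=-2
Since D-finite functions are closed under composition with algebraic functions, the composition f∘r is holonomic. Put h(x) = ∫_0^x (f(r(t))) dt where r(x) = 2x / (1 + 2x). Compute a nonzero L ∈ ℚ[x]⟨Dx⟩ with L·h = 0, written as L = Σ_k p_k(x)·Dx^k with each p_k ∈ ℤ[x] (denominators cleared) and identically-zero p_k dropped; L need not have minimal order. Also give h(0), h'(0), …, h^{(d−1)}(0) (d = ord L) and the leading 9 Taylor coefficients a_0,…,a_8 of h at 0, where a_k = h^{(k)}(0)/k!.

f: a_k = -2, -4, -4, -8/3, -4/3, -8/15, -8/45, -16/315, -4/315, …
Substitute x→r, Dx→(1/r')Dx; clear ⇒ L₀.
h=∫h₀ ⇒ L = L₀·Dx.
L = -4·Dx + (1 + 4·x + 4·x^2)·Dx^2  (order 2).
h: a_k = 0, -2, -4, 0, 8/3, -64/15, 64/15, -512/315, -320/63, …
ICs: h(0) = 0, h′(0) = -2.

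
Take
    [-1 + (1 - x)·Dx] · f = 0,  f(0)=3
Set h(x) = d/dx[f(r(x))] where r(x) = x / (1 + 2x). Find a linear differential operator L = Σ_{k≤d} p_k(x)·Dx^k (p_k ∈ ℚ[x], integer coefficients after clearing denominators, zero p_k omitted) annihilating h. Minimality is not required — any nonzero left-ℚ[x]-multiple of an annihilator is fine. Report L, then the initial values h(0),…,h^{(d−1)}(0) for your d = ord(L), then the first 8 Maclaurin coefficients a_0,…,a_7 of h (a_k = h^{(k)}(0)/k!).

f: a_k = 3, 3, 3, 3, 3, 3, 3, 3, …
Change of var in L_f (x↦r) gives L₀.
h=h₀': d/dx-closure on L₀ ⇒ L.
L = -4 + (-2 - 2·x)·Dx  (order 1).
h: a_k = 3, -6, 9, -12, 15, -18, 21, -24, …
ICs: h(0) = 3.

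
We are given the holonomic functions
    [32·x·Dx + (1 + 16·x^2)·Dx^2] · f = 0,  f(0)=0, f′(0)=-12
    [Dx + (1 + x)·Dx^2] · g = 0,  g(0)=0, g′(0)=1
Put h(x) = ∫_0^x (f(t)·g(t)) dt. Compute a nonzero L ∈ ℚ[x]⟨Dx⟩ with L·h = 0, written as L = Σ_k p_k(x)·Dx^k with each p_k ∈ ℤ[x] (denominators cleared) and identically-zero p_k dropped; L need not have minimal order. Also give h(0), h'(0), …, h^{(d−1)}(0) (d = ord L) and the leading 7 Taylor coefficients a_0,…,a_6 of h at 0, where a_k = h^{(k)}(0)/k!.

L = (4224 + 8384·x + 204800·x^2 + 531456·x^3 + 491520·x^4 + 212992·x^5 + 262144·x^7)·Dx^2 + (4098 + 28864·x + 258368·x^2 + 1045504·x^3 + 1798144·x^4 + 1523712·x^5 + 573440·x^6 + 786432·x^7 + 917504·x^8)·Dx^3 + (132 + 8644·x + 37632·x^2 + 196032·x^3 + 614400·x^4 + 955392·x^5 + 786432·x^6 + 540672·x^7 + 786432·x^8 + 524288·x^9)·Dx^4 + (65 + 258·x + 2497·x^2 + 8576·x^3 + 30336·x^4 + 76800·x^5 + 118272·x^6 + 98304·x^7 + 98304·x^8 + 131072·x^9 + 65536·x^10)·Dx^5  (order 5).
h: a_k = 0, 0, 0, -4, 3/2, 12, -29/6, …
ICs: h(0) = 0, h′(0) = 0, h′′(0) = 0, h′′′(0) = -24, h′′′′(0) = 36.

f: a_k = 0, -12, 0, 64, 0, -3072/5, 0, …
g: a_k = 0, 1, -1/2, 1/3, -1/4, 1/5, -1/6, …
L₀ := L_f ⊗_s L_g (sym. prod.), ord ≤ 4.
h=∫₀ˣh₀: take L = L₀·Dx.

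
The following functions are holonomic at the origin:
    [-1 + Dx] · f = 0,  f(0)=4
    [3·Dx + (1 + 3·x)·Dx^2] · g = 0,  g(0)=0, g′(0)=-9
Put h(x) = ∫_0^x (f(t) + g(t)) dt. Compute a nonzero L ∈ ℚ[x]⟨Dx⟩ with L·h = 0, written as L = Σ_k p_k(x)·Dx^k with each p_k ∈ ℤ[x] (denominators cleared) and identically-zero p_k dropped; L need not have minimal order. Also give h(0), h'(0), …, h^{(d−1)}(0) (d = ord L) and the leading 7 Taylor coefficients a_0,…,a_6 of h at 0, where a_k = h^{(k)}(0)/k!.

L = (-21 - 9·x)·Dx^2 + (17 - 6·x - 9·x^2)·Dx^3 + (4 + 15·x + 9·x^2)·Dx^4  (order 4).
h: a_k = 0, 4, -5/2, 31/6, -79/12, 731/60, -4373/180, …
ICs: h(0) = 0, h′(0) = 4, h′′(0) = -5, h′′′(0) = 31.

f: a_k = 4, 4, 2, 2/3, 1/6, 1/30, 1/180, …
g: a_k = 0, -9, 27/2, -27, 243/4, -729/5, 729/2, …
Weyl lclm of L_f,L_g ⇒ L₀ (ord ≤ 3).
h=∫₀ˣh₀: take L = L₀·Dx.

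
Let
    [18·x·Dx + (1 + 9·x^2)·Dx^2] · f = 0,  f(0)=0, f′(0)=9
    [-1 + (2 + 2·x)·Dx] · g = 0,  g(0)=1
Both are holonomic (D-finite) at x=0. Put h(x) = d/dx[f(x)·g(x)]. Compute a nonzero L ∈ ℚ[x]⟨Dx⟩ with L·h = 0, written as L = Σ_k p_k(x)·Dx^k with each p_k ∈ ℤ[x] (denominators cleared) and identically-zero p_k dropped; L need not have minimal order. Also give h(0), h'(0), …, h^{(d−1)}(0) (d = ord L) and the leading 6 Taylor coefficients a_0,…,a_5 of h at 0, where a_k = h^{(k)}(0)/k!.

L = (23 + 120·x - 570·x^2 - 648·x^3 - 81·x^4) + (52 + 220·x - 936·x^2 - 3048·x^3 - 2268·x^4 - 324·x^5)·Dx + (4 - 40·x - 68·x^2 - 432·x^3 - 948·x^4 - 648·x^5 - 108·x^6)·Dx^2  (order 2).
h: a_k = 9, 9, -675/8, -207/4, 95247/128, 274401/640, …
ICs: h(0) = 9, h′(0) = 9.

f: a_k = 0, 9, 0, -27, 0, 729/5, …
g: a_k = 1, 1/2, -1/8, 1/16, -5/128, 7/256, …
f·g: L₀ = L_f ⊗_s L_g, ord ≤ 2·1.
Derive L from L₀ (diff closure).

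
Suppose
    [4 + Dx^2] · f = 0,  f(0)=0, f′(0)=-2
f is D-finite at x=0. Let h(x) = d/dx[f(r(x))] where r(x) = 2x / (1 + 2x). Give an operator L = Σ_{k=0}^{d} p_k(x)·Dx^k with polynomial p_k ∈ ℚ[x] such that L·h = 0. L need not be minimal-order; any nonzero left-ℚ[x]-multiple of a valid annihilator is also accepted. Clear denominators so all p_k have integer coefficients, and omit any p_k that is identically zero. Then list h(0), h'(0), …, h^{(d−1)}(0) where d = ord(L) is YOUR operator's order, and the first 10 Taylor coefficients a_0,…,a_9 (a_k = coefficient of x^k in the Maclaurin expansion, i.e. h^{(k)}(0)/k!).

L = (40 + 96·x + 96·x^2) + (12 + 72·x + 144·x^2 + 96·x^3)·Dx + (1 + 8·x + 24·x^2 + 32·x^3 + 16·x^4)·Dx^2  (order 2).
h: a_k = -4, 16, -16, -128, 2752/3, -3840, 565504/45, -1552384/45, 25222144/315, -9367552/63, …
ICs: h(0) = -4, h′(0) = 16.

f: a_k = 0, -2, 0, 4/3, 0, -4/15, 0, 8/315, 0, -4/2835, …
L₀ from L_f via x↦r, Dx↦r'^{-1}Dx.
h₀' ⇒ L via d/dx closure of L₀.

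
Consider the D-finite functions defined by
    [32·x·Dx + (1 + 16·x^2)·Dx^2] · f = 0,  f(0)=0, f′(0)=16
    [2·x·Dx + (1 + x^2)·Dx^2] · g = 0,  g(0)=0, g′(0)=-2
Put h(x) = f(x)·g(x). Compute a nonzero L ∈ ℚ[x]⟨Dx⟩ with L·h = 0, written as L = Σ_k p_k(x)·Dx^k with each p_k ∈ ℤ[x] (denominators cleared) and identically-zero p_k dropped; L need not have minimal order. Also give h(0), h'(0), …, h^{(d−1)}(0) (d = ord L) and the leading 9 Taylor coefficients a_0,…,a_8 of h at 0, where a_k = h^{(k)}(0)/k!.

L = (-384·x - 10880·x^3 - 16384·x^5 + 34816·x^7 + 98304·x^9)·Dx + (-68 - 3916·x^2 - 19584·x^4 - 14336·x^6 + 121856·x^8 + 147456·x^10)·Dx^2 + (-136·x - 2632·x^3 - 6528·x^5 + 16448·x^7 + 69632·x^9 + 49152·x^11)·Dx^3 + (-1 - 34·x^2 - 305·x^4 + 4880·x^8 + 8704·x^10 + 4096·x^12)·Dx^4  (order 4).
h: a_k = 0, 0, -32, 0, 544/3, 0, -76576/45, 0, 2027488/105, …
ICs: h(0) = 0, h′(0) = 0, h′′(0) = -64, h′′′(0) = 0.

f: a_k = 0, 16, 0, -256/3, 0, 4096/5, 0, -65536/7, 0, …
g: a_k = 0, -2, 0, 2/3, 0, -2/5, 0, 2/7, 0, …
h₀=f·g: eliminate ⇒ L₀, order ≤ 2·2.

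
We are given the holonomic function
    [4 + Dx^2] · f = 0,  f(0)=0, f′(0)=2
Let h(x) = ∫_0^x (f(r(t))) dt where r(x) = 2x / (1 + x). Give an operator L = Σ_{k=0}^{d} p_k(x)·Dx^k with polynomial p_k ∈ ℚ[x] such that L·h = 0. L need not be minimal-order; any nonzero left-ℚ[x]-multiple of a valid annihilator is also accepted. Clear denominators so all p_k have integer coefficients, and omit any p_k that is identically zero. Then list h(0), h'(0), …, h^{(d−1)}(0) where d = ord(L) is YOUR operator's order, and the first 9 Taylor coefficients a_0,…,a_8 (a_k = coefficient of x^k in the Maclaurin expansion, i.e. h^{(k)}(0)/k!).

L = 16·Dx + (2 + 6·x + 6·x^2 + 2·x^3)·Dx^2 + (1 + 4·x + 6·x^2 + 4·x^3 + x^4)·Dx^3  (order 3).
h: a_k = 0, 0, 2, -4/3, -5/3, 28/5, -386/45, 60/7, -2461/630, …
ICs: h(0) = 0, h′(0) = 0, h′′(0) = 4.

f: a_k = 0, 2, 0, -4/3, 0, 4/15, 0, -8/315, 0, …
Change of var in L_f (x↦r) gives L₀.
h=∫h₀ ⇒ L = L₀·Dx.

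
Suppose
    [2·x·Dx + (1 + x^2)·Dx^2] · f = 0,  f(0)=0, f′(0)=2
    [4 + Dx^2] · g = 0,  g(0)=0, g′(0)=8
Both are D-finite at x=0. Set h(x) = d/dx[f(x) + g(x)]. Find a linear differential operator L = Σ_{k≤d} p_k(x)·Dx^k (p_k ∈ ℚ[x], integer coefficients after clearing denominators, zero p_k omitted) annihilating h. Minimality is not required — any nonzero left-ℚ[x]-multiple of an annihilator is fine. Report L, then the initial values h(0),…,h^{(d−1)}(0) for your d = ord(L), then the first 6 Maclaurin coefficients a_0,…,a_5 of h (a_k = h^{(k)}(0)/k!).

L = (-32·x + 80·x^3 + 16·x^5) + (4 + 32·x^2 + 36·x^4 + 8·x^6)·Dx + (-8·x + 20·x^3 + 4·x^5)·Dx^2 + (1 + 8·x^2 + 9·x^4 + 2·x^6)·Dx^3  (order 3).
h: a_k = 10, 0, -18, 0, 22/3, 0, …
ICs: h(0) = 10, h′(0) = 0, h′′(0) = -36.

f: a_k = 0, 2, 0, -2/3, 0, 2/5, …
g: a_k = 0, 8, 0, -16/3, 0, 16/15, …
f+g: L₀ = lclm(L_f,L_g), ord ≤ 2+2.
Derive L from L₀ (diff closure).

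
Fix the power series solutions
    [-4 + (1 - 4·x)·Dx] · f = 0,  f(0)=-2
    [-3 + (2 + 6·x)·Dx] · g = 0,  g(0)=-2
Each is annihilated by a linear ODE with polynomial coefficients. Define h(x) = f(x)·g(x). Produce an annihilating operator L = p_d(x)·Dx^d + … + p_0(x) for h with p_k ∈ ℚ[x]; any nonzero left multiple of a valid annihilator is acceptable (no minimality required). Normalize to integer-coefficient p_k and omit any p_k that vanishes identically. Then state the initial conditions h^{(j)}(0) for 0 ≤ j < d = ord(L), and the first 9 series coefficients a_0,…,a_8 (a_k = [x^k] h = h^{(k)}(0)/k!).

L = (11 + 12·x) + (-2 + 2·x + 24·x^2)·Dx  (order 1).
h: a_k = 4, 22, 167/2, 1363/4, 43211/32, 347389/64, 5542915/256, 44415491/512, 2839776755/8192, …
ICs: h(0) = 4.

f: a_k = -2, -8, -32, -128, -512, -2048, -8192, -32768, -131072, …
g: a_k = -2, -3, 9/4, -27/8, 405/64, -1701/128, 15309/512, -72171/1024, 2814669/16384, …
Product ⇒ symmetric product L₀, ord ≤ 1.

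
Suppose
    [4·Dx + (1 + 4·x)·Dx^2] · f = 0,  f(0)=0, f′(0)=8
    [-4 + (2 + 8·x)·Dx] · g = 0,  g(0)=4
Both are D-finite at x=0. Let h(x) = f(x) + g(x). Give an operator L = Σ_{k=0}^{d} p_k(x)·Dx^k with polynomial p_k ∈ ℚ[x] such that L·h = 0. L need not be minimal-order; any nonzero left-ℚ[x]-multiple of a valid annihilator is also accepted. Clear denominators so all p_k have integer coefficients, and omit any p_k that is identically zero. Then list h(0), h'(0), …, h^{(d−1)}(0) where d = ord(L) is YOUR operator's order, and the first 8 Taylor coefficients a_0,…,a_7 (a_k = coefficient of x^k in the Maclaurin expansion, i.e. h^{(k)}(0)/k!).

f: a_k = 0, 8, -16, 128/3, -128, 2048/5, -4096/3, 32768/7, …
g: a_k = 4, 8, -8, 16, -40, 112, -336, 1056, …
h₀=f+g: left-lcm gives L₀, ord ≤ 3.
L = 8·Dx + (10 + 40·x)·Dx^2 + (1 + 8·x + 16·x^2)·Dx^3  (order 3).
h: a_k = 4, 16, -24, 176/3, -168, 2608/5, -5104/3, 40160/7, …
ICs: h(0) = 4, h′(0) = 16, h′′(0) = -48.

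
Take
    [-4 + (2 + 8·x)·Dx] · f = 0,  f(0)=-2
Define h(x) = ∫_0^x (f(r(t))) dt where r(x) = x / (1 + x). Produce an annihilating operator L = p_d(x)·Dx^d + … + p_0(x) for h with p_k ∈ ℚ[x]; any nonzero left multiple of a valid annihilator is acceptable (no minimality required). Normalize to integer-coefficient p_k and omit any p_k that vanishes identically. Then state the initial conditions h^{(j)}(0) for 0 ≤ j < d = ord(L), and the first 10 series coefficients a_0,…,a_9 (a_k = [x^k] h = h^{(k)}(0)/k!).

L = -2·Dx + (1 + 6·x + 5·x^2)·Dx^2  (order 2).
h: a_k = 0, -2, -2, 8/3, -5, 12, -34, 752/7, -731/2, 11800/9, …
ICs: h(0) = 0, h′(0) = -2.

f: a_k = -2, -4, 4, -8, 20, -56, 168, -528, 1716, -5720, …
L₀ from L_f via x↦r, Dx↦r'^{-1}Dx.
Integrate: L := L₀·Dx.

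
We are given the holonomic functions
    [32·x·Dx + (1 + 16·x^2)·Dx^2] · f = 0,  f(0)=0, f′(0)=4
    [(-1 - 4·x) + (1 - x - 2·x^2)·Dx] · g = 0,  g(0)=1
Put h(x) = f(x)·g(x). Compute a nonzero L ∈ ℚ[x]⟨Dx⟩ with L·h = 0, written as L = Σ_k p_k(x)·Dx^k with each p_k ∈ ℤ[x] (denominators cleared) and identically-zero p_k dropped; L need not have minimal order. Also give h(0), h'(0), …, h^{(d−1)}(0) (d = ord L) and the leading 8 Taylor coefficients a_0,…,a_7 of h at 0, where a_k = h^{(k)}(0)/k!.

f: a_k = 0, 4, 0, -64/3, 0, 1024/5, 0, -16384/7, …
g: a_k = 1, 1, 3, 5, 11, 21, 43, 85, …
Sym-product of L_f,L_g gives L₀ (≤ ord 2).
L = (4 + 32·x + 192·x^2) + (2 - 24·x + 64·x^2 + 192·x^3)·Dx + (-1 + x - 14·x^2 + 16·x^3 + 32·x^4)·Dx^2  (order 2).
h: a_k = 0, 4, 4, -28/3, -4/3, 924/5, 2732/15, -187828/105, …
ICs: h(0) = 0, h′(0) = 4.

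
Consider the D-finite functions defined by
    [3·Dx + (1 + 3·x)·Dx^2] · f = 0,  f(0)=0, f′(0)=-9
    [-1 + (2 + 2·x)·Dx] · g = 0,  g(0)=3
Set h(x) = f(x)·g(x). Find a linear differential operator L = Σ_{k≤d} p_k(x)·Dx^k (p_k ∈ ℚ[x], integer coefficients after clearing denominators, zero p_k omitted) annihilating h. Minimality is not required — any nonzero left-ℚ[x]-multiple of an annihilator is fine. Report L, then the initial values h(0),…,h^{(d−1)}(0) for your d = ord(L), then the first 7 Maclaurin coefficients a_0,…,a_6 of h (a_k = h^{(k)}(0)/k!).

f: a_k = 0, -9, 27/2, -27, 243/4, -729/5, 729/2, …
g: a_k = 3, 3/2, -3/8, 3/16, -15/128, 21/256, -63/1024, …
f·g: L₀ = L_f ⊗_s L_g, ord ≤ 2·1.
L = (-3 + 3·x) + (8 + 8·x)·Dx + (4 + 20·x + 28·x^2 + 12·x^3)·Dx^2  (order 2).
h: a_k = 0, -27, 27, -459/8, 135, -212841/640, 540567/640, …
ICs: h(0) = 0, h′(0) = -27.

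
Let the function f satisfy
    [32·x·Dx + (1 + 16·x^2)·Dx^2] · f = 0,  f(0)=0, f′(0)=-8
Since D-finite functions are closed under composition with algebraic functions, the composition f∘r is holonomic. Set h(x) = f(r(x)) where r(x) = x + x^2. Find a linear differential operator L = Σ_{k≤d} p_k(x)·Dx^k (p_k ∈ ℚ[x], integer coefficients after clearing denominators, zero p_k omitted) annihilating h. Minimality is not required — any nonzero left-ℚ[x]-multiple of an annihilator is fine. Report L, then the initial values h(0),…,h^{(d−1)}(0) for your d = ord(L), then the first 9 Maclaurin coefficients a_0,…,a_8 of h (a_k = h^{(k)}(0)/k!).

f: a_k = 0, -8, 0, 128/3, 0, -2048/5, 0, 32768/7, 0, …
L₀ from L_f via x↦r, Dx↦r'^{-1}Dx.
L = (-2 + 32·x + 128·x^2 + 192·x^3 + 96·x^4)·Dx + (1 + 2·x + 16·x^2 + 64·x^3 + 80·x^4 + 32·x^5)·Dx^2  (order 2).
h: a_k = 0, -8, -8, 128/3, 128, -1408/5, -6016/3, 4096/7, 28672, …
ICs: h(0) = 0, h′(0) = -8.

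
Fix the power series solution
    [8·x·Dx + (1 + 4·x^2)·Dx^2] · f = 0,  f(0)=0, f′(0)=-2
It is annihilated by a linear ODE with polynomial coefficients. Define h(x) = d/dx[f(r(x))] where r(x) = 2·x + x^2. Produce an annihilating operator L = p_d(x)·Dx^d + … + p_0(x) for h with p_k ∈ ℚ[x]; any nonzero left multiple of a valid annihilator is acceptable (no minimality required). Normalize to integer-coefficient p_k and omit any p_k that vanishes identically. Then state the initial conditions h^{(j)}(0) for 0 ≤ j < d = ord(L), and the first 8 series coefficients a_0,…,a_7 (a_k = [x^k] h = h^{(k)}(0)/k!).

L = (-1 + 32·x + 64·x^2 + 48·x^3 + 12·x^4) + (1 + x + 16·x^2 + 32·x^3 + 20·x^4 + 4·x^5)·Dx  (order 1).
h: a_k = -4, -4, 64, 128, -944, -3056, 12800, 63488, …
ICs: h(0) = -4.

f: a_k = 0, -2, 0, 8/3, 0, -32/5, 0, 128/7, …
f∘r: x↦r, Dx↦Dx/r' in L_f ⇒ L₀.
Differentiate: ansatz ord ≤ ord L₀ ⇒ L.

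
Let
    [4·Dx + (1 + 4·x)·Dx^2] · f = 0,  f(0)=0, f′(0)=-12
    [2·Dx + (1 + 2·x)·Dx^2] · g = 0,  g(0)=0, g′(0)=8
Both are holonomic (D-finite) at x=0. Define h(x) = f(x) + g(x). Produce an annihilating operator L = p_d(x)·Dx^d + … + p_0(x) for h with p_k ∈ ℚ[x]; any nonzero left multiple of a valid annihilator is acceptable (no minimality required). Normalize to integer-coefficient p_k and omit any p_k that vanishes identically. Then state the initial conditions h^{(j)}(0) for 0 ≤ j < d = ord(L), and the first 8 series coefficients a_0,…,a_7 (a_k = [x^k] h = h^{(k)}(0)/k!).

L = 16·Dx + (12 + 32·x)·Dx^2 + (1 + 6·x + 8·x^2)·Dx^3  (order 3).
h: a_k = 0, -4, 16, -160/3, 176, -2944/5, 6016/3, -48640/7, …
ICs: h(0) = 0, h′(0) = -4, h′′(0) = 32.

f: a_k = 0, -12, 24, -64, 192, -3072/5, 2048, -49152/7, …
g: a_k = 0, 8, -8, 32/3, -16, 128/5, -128/3, 512/7, …
h₀=f+g: left-lcm gives L₀, ord ≤ 4.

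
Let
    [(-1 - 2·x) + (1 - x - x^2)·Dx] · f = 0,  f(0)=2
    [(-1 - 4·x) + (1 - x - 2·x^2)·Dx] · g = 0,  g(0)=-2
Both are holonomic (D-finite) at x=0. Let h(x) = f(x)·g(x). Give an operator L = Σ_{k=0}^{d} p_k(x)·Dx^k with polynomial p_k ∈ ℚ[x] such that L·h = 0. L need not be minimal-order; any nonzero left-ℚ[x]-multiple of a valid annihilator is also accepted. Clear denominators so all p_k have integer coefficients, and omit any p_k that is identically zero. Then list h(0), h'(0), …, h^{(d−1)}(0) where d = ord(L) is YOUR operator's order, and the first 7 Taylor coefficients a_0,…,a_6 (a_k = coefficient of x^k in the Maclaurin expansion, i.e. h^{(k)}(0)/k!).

f: a_k = 2, 2, 4, 6, 10, 16, 26, …
g: a_k = -2, -2, -6, -10, -22, -42, -86, …
Product ⇒ symmetric product L₀, ord ≤ 1.
L = (-2 - 4·x + 9·x^2 + 8·x^3) + (1 - 2·x - 2·x^2 + 3·x^3 + 2·x^4)·Dx  (order 1).
h: a_k = -4, -8, -24, -52, -120, -256, -548, …
ICs: h(0) = -4.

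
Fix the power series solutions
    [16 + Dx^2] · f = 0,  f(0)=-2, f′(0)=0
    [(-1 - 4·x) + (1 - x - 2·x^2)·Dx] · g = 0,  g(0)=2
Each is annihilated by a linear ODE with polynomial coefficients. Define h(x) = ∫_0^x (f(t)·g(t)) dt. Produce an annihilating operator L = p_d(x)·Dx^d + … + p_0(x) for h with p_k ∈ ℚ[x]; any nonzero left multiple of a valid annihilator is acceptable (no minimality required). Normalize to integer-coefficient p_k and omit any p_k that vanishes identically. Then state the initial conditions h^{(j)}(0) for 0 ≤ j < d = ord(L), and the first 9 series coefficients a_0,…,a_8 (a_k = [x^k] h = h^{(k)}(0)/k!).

f: a_k = -2, 0, 16, 0, -64/3, 0, 512/45, 0, -1024/315, …
g: a_k = 2, 2, 6, 10, 22, 42, 86, 170, 342, …
Sym-product of L_f,L_g gives L₀ (≤ ord 2).
∫: right-multiply L₀ by Dx.
L = (-12 + 16·x + 32·x^2)·Dx + (2 + 8·x)·Dx^2 + (-1 + x + 2·x^2)·Dx^3  (order 3).
h: a_k = 0, -4, -2, 20/3, 3, 28/15, 50/9, 3364/315, 1591/90, …
ICs: h(0) = 0, h′(0) = -4, h′′(0) = -4.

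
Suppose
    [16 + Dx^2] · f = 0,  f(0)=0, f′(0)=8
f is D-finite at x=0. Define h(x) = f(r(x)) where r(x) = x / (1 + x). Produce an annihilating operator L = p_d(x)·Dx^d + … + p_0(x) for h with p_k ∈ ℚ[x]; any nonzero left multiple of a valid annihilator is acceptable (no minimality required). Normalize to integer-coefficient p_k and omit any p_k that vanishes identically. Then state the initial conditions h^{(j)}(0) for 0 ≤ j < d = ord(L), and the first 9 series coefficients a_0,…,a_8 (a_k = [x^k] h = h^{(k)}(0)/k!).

f: a_k = 0, 8, 0, -64/3, 0, 256/15, 0, -2048/315, 0, …
L₀ from L_f via x↦r, Dx↦r'^{-1}Dx.
L = 16 + (2 + 6·x + 6·x^2 + 2·x^3)·Dx + (1 + 4·x + 6·x^2 + 4·x^3 + x^4)·Dx^2  (order 2).
h: a_k = 0, 8, -8, -40/3, 56, -1544/15, 120, -19688/315, -5032/45, …
ICs: h(0) = 0, h′(0) = 8.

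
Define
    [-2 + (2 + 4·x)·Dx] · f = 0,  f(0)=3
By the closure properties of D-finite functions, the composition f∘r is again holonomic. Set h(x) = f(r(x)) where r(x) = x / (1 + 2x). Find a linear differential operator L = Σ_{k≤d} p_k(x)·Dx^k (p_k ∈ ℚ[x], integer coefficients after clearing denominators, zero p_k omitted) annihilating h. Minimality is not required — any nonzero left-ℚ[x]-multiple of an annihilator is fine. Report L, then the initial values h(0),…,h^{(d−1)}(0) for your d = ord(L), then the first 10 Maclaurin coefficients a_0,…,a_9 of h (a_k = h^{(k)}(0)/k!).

f: a_k = 3, 3, -3/2, 3/2, -15/8, 21/8, -63/16, 99/16, -1287/128, 2145/128, …
Substitute x→r, Dx→(1/r')Dx; clear ⇒ L₀.
L = -1 + (1 + 6·x + 8·x^2)·Dx  (order 1).
h: a_k = 3, 3, -15/2, 39/2, -423/8, 1197/8, -7059/16, 21615/16, -547383/128, 1782609/128, …
ICs: h(0) = 3.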